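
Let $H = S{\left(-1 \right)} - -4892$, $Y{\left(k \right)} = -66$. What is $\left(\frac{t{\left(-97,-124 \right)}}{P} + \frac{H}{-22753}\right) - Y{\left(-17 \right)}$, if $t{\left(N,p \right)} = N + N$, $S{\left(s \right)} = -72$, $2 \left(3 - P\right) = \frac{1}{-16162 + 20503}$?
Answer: $\frac{663127586}{592601885} \approx 1.119$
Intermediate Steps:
$P = \frac{26045}{8682}$ ($P = 3 - \frac{1}{2 \left(-16162 + 20503\right)} = 3 - \frac{1}{2 \cdot 4341} = 3 - \frac{1}{8682} = \frac{26045}{8682} \approx 2.9999$)
$t{\left(N,p \right)} = 2 N$
$H = 4820$ ($H = -72 - -4892 = -72 + \left(-830 + 5722\right) = -72 + 4892 = 4820$)
$\left(\frac{t{\left(-97,-124 \right)}}{P} + \frac{H}{-22753}\right) - Y{\left(-17 \right)} = \left(\frac{2 \left(-97\right)}{\frac{26045}{8682}} + \frac{4820}{-22753}\right) - -66 = \left(\left(-194\right) \frac{8682}{26045} + 4820 \left(- \frac{1}{22753}\right)\right) + 66 = \left(- \frac{1684308}{26045} - \frac{4820}{22753}\right) + 66 = - \frac{38448596824}{592601885} + 66 = \frac{663127586}{592601885}$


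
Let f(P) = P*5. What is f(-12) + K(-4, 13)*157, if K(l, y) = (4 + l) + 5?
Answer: 725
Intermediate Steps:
f(P) = 5*P
K(l, y) = 9 + l
f(-12) + K(-4, 13)*157 = 5*(-12) + (9 - 4)*157 = -60 + 5*157 = -60 + 785 = 725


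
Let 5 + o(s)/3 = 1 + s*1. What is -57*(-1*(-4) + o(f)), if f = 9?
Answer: -1083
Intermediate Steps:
o(s) = -12 + 3*s (o(s) = -15 + 3*(1 + s*1) = -15 + 3*(1 + s) = -15 + (3 + 3*s) = -12 + 3*s)
-57*(-1*(-4) + o(f)) = -57*(-1*(-4) + (-12 + 3*9)) = -57*(4 + (-12 + 27)) = -57*(4 + 15) = -57*19 = -1083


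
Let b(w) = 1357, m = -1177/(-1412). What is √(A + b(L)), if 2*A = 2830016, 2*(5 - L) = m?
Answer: √1416365 ≈ 1190.1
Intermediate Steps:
m = 1177/1412 (m = -1177*(-1/1412) = 1177/1412 ≈ 0.83357)
L = 12943/2824 (L = 5 - ½*1177/1412 = 5 - 1177/2824 = 12943/2824 ≈ 4.5832)
A = 1415008 (A = (½)*2830016 = 1415008)
√(A + b(L)) = √(1415008 + 1357) = √1416365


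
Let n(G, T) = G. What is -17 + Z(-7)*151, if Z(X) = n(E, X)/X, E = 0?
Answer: -17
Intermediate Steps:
Z(X) = 0 (Z(X) = 0/X = 0)
-17 + Z(-7)*151 = -17 + 0*151 = -17 + 0 = -17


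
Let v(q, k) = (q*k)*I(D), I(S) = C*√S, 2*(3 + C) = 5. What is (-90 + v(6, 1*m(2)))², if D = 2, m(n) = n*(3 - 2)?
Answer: 8172 + 1080*√2 ≈ 9699.3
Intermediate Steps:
C = -½ (C = -3 + (½)*5 = -3 + 5/2 = -½ ≈ -0.50000)
m(n) = n (m(n) = n*1 = n)
I(S) = -√S/2
v(q, k) = -k*q*√2/2 (v(q, k) = (q*k)*(-√2/2) = (k*q)*(-√2/2) = -k*q*√2/2)
(-90 + v(6, 1*m(2)))² = (-90 - ½*1*2*6*√2)² = (-90 - ½*2*6*√2)² = (-90 - 6*√2)²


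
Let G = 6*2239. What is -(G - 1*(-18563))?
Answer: -31997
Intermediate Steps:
G = 13434
-(G - 1*(-18563)) = -(13434 - 1*(-18563)) = -(13434 + 18563) = -1*31997 = -31997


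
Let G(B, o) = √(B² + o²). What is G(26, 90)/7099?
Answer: 2*√2194/7099 ≈ 0.013196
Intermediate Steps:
G(26, 90)/7099 = √(26² + 90²)/7099 = √(676 + 8100)*(1/7099) = √8776*(1/7099) = (2*√2194)*(1/7099) = 2*√2194/7099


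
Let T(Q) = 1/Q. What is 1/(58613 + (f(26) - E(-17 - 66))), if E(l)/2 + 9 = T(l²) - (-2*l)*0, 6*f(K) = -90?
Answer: 6889/403805622 ≈ 1.7060e-5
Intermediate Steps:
f(K) = -15 (f(K) = (⅙)*(-90) = -15)
E(l) = -18 + 2/l² (E(l) = -18 + 2*(1/(l²) - (-2*l)*0) = -18 + 2*(l⁻² - 1*0) = -18 + 2*(l⁻² + 0) = -18 + 2/l²)
1/(58613 + (f(26) - E(-17 - 66))) = 1/(58613 + (-15 - (-18 + 2/(-17 - 66)²))) = 1/(58613 + (-15 - (-18 + 2/(-83)²))) = 1/(58613 + (-15 - (-18 + 2*(1/6889)))) = 1/(58613 + (-15 - (-18 + 2/6889))) = 1/(58613 + (-15 - 1*(-124000/6889))) = 1/(58613 + (-15 + 124000/6889)) = 1/(58613 + 20665/6889) = 1/(403805622/6889) = 6889/403805622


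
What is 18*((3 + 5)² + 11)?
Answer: 1350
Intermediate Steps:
18*((3 + 5)² + 11) = 18*(8² + 11) = 18*(64 + 11) = 18*75 = 1350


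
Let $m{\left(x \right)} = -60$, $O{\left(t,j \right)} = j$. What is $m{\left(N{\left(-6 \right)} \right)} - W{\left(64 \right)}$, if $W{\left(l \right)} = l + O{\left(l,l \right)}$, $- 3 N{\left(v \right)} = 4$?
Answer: $-188$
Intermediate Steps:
$N{\left(v \right)} = - \frac{4}{3}$ ($N{\left(v \right)} = \left(- \frac{1}{3}\right) 4 = - \frac{4}{3}$)
$W{\left(l \right)} = 2 l$ ($W{\left(l \right)} = l + l = 2 l$)
$m{\left(N{\left(-6 \right)} \right)} - W{\left(64 \right)} = -60 - 2 \cdot 64 = -60 - 128 = -188$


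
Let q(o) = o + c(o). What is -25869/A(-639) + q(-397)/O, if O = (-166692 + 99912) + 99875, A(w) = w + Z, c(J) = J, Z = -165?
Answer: 285165393/8869460 ≈ 32.151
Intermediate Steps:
A(w) = -165 + w (A(w) = w - 165 = -165 + w)
O = 33095 (O = -66780 + 99875 = 33095)
q(o) = 2*o (q(o) = o + o = 2*o)
-25869/A(-639) + q(-397)/O = -25869/(-165 - 639) + (2*(-397))/33095 = -25869/(-804) - 794*1/33095 = -25869*(-1/804) - 794/33095 = 8623/268 - 794/33095 = 285165393/8869460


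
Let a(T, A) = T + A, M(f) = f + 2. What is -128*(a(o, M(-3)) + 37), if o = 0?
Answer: -4608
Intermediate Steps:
M(f) = 2 + f
a(T, A) = A + T
-128*(a(o, M(-3)) + 37) = -128*(((2 - 3) + 0) + 37) = -128*((-1 + 0) + 37) = -128*(-1 + 37) = -128*36 = -4608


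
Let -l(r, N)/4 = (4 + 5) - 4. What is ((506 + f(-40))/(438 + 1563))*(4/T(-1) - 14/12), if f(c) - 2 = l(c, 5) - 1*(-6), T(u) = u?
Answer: -7657/6003 ≈ -1.2755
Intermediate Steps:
l(r, N) = -20 (l(r, N) = -4*((4 + 5) - 4) = -4*(9 - 4) = -4*5 = -20)
f(c) = -12 (f(c) = 2 + (-20 - 1*(-6)) = 2 + (-20 + 6) = 2 - 14 = -12)
((506 + f(-40))/(438 + 1563))*(4/T(-1) - 14/12) = ((506 - 12)/(438 + 1563))*(4/(-1) - 14/12) = (494/2001)*(4*(-1) - 14*1/12) = (494*(1/2001))*(-4 - 7/6) = (494/2001)*(-31/6) = -7657/6003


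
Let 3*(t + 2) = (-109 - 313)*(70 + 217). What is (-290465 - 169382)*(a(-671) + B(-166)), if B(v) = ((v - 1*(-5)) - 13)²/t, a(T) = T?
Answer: 9353557910189/30280 ≈ 3.0890e+8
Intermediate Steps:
t = -121120/3 (t = -2 + ((-109 - 313)*(70 + 217))/3 = -2 + (-422*287)/3 = -2 + (⅓)*(-121114) = -2 - 121114/3 = -121120/3 ≈ -40373.)
B(v) = -3*(-8 + v)²/121120 (B(v) = ((v - 1*(-5)) - 13)²/(-121120/3) = ((v + 5) - 13)²*(-3/121120) = ((5 + v) - 13)²*(-3/121120) = (-8 + v)²*(-3/121120) = -3*(-8 + v)²/121120)
(-290465 - 169382)*(a(-671) + B(-166)) = (-290465 - 169382)*(-671 - 3*(-8 - 166)²/121120) = -459847*(-671 - 3/121120*(-174)²) = -459847*(-671 - 3/121120*30276) = -459847*(-671 - 22707/30280) = -459847*(-20340587/30280) = 9353557910189/30280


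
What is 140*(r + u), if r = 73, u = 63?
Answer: 19040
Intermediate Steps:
140*(r + u) = 140*(73 + 63) = 140*136 = 19040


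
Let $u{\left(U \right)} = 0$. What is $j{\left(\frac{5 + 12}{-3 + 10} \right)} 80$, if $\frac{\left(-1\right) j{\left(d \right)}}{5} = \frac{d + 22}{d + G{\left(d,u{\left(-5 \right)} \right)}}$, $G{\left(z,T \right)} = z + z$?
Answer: $- \frac{22800}{17} \approx -1341.2$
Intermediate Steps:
$G{\left(z,T \right)} = 2 z$
$j{\left(d \right)} = - \frac{5 \left(22 + d\right)}{3 d}$ ($j{\left(d \right)} = - 5 \frac{d + 22}{d + 2 d} = - 5 \frac{22 + d}{3 d} = - \frac{5 \left(22 + d\right)}{3 d}$)
$j{\left(\frac{5 + 12}{-3 + 10} \right)} 80 = \frac{5 \left(-22 - \frac{5 + 12}{-3 + 10}\right)}{3 \frac{5 + 12}{-3 + 10}} \cdot 80 = \frac{5 \left(-22 - \frac{17}{7}\right)}{3 \cdot \frac{17}{7}} \cdot 80 = \frac{5}{3} \cdot \frac{7}{17} \left(-22 - \frac{17}{7}\right) 80 = \frac{5}{3} \cdot \frac{7}{17} \left(- \frac{171}{7}\right) 80 = \left(- \frac{285}{17}\right) 80 = - \frac{22800}{17}$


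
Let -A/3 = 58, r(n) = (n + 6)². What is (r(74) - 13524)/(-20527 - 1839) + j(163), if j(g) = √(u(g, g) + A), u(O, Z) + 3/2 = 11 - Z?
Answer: 3562/11183 + I*√1310/2 ≈ 0.31852 + 18.097*I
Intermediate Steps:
r(n) = (6 + n)²
u(O, Z) = 19/2 - Z (u(O, Z) = -3/2 + (11 - Z) = 19/2 - Z)
A = -174 (A = -3*58 = -174)
j(g) = √(-329/2 - g) (j(g) = √((19/2 - g) - 174) = √(-329/2 - g))
(r(74) - 13524)/(-20527 - 1839) + j(163) = ((6 + 74)² - 13524)/(-20527 - 1839) + √(-658 - 4*163)/2 = (80² - 13524)/(-22366) + √(-658 - 652)/2 = (6400 - 13524)*(-1/22366) + √(-1310)/2 = -7124*(-1/22366) + (I*√1310)/2 = 3562/11183 + I*√1310/2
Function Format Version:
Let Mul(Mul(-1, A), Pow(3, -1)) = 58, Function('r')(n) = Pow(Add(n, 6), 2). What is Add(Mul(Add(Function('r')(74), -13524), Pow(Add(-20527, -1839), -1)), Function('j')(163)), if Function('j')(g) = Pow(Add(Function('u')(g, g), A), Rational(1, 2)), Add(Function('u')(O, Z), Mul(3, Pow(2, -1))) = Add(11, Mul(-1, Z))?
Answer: Add(Rational(3562, 11183), Mul(Rational(1, 2), I, Pow(1310, Rational(1, 2)))) ≈ Add(0.31852, Mul(18.097, I))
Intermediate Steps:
Function('r')(n) = Pow(Add(6, n), 2)
Function('u')(O, Z) = Add(Rational(19, 2), Mul(-1, Z)) (Function('u')(O, Z) = Add(Rational(-3, 2), Add(11, Mul(-1, Z))) = Add(Rational(19, 2), Mul(-1, Z)))
A = -174 (A = Mul(-3, 58) = -174)
Function('j')(g) = Pow(Add(Rational(-329, 2), Mul(-1, g)), Rational(1, 2)) (Function('j')(g) = Pow(Add(Add(Rational(19, 2), Mul(-1, g)), -174), Rational(1, 2)) = Pow(Add(Rational(-329, 2), Mul(-1, g)), Rational(1, 2)))
Add(Mul(Add(Function('r')(74), -13524), Pow(Add(-20527, -1839), -1)), Function('j')(163)) = Add(Mul(Add(Pow(Add(6, 74), 2), -13524), Pow(Add(-20527, -1839), -1)), Mul(Rational(1, 2), Pow(Add(-658, Mul(-4, 163)), Rational(1, 2)))) = Add(Mul(Add(Pow(80, 2), -13524), Pow(-22366, -1)), Mul(Rational(1, 2), Pow(Add(-658, -652), Rational(1, 2)))) = Add(Mul(Add(6400, -13524), Rational(-1, 22366)), Mul(Rational(1, 2), Pow(-1310, Rational(1, 2)))) = Add(Mul(-7124, Rational(-1, 22366)), Mul(Rational(1, 2), Mul(I, Pow(1310, Rational(1, 2))))) = Add(Rational(3562, 11183), Mul(Rational(1, 2), I, Pow(1310, Rational(1, 2))))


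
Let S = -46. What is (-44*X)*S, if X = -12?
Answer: -24288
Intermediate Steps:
(-44*X)*S = -44*(-12)*(-46) = 528*(-46) = -24288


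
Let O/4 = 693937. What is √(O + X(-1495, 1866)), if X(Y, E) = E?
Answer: 7*√56686 ≈ 1666.6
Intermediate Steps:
O = 2775748 (O = 4*693937 = 2775748)
√(O + X(-1495, 1866)) = √(2775748 + 1866) = √2777614 = 7*√56686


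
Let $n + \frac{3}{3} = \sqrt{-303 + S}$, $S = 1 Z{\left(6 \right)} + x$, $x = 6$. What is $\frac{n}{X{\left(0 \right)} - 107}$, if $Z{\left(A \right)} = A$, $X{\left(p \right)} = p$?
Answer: $\frac{1}{107} - \frac{i \sqrt{291}}{107} \approx 0.0093458 - 0.15943 i$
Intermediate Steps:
$S = 12$ ($S = 1 \cdot 6 + 6 = 6 + 6 = 12$)
$n = -1 + i \sqrt{291}$ ($n = -1 + \sqrt{-303 + 12} = -1 + \sqrt{-291} = -1 + i \sqrt{291} \approx -1.0 + 17.059 i$)
$\frac{n}{X{\left(0 \right)} - 107} = \frac{-1 + i \sqrt{291}}{0 - 107} = \frac{-1 + i \sqrt{291}}{-107} = \left(-1 + i \sqrt{291}\right) \left(- \frac{1}{107}\right) = \frac{1}{107} - \frac{i \sqrt{291}}{107}$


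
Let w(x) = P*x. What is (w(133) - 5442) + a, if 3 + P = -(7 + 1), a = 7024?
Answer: 119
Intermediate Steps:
P = -11 (P = -3 - (7 + 1) = -3 - 1*8 = -3 - 8 = -11)
w(x) = -11*x
(w(133) - 5442) + a = (-11*133 - 5442) + 7024 = (-1463 - 5442) + 7024 = -6905 + 7024 = 119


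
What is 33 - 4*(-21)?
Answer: 117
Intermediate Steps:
33 - 4*(-21) = 33 + 84 = 117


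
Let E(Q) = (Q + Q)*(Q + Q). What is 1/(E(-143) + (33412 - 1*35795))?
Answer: 1/79413 ≈ 1.2592e-5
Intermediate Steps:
E(Q) = 4*Q**2 (E(Q) = (2*Q)*(2*Q) = 4*Q**2)
1/(E(-143) + (33412 - 1*35795)) = 1/(4*(-143)**2 + (33412 - 1*35795)) = 1/(4*20449 + (33412 - 35795)) = 1/(81796 - 2383) = 1/79413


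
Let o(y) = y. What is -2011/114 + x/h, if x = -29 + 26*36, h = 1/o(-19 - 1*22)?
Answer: -4241329/114 ≈ -37205.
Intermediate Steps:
h = -1/41 (h = 1/(-19 - 1*22) = 1/(-19 - 22) = 1/(-41) = -1/41 ≈ -0.024390)
x = 907 (x = -29 + 936 = 907)
-2011/114 + x/h = -2011/114 + 907/(-1/41) = -2011*1/114 + 907*(-41) = -2011/114 - 37187 = -4241329/114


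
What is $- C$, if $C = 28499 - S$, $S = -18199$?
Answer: $-46698$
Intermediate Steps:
$C = 46698$ ($C = 28499 - -18199 = 28499 + 18199 = 46698$)
$- C = \left(-1\right) 46698 = -46698$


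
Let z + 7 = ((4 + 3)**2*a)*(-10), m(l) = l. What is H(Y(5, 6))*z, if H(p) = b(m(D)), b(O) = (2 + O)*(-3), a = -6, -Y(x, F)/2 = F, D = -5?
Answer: 26397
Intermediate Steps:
Y(x, F) = -2*F
b(O) = -6 - 3*O
H(p) = 9 (H(p) = -6 - 3*(-5) = -6 + 15 = 9)
z = 2933 (z = -7 + ((4 + 3)**2*(-6))*(-10) = -7 + (7**2*(-6))*(-10) = -7 + (49*(-6))*(-10) = -7 - 294*(-10) = -7 + 2940 = 2933)
H(Y(5, 6))*z = 9*2933 = 26397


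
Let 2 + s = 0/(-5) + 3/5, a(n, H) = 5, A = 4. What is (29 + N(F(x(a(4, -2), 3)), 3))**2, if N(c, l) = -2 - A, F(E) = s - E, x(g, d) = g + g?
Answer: 529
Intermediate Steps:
s = -7/5 (s = -2 + (0/(-5) + 3/5) = -2 + (0*(-1/5) + 3*(1/5)) = -2 + (0 + 3/5) = -2 + 3/5 = -7/5 ≈ -1.4000)
x(g, d) = 2*g
F(E) = -7/5 - E
N(c, l) = -6 (N(c, l) = -2 - 1*4 = -2 - 4 = -6)
(29 + N(F(x(a(4, -2), 3)), 3))**2 = (29 - 6)**2 = 23**2 = 529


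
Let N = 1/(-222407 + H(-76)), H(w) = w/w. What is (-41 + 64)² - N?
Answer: 117652775/222406 ≈ 529.00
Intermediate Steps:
H(w) = 1
N = -1/222406 (N = 1/(-222407 + 1) = 1/(-222406) = -1/222406 ≈ -4.4963e-6)
(-41 + 64)² - N = (-41 + 64)² - 1*(-1/222406) = 23² + 1/222406 = 529 + 1/222406 = 117652775/222406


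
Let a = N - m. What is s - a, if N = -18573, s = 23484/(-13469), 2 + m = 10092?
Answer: 386038463/13469 ≈ 28661.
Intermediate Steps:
m = 10090 (m = -2 + 10092 = 10090)
s = -23484/13469 (s = 23484*(-1/13469) = -23484/13469 ≈ -1.7436)
a = -28663 (a = -18573 - 1*10090 = -18573 - 10090 = -28663)
s - a = -23484/13469 - 1*(-28663) = -23484/13469 + 28663 = 386038463/13469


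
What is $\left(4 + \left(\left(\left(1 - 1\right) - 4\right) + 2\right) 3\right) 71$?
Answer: $-142$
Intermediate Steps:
$\left(4 + \left(\left(\left(1 - 1\right) - 4\right) + 2\right) 3\right) 71 = \left(4 + \left(\left(0 - 4\right) + 2\right) 3\right) 71 = \left(4 + \left(-4 + 2\right) 3\right) 71 = \left(4 - 6\right) 71 = \left(-2\right) 71 = -142$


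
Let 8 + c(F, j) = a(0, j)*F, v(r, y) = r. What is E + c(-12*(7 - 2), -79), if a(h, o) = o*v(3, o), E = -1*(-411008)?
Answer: 425220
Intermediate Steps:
E = 411008
a(h, o) = 3*o (a(h, o) = o*3 = 3*o)
c(F, j) = -8 + 3*F*j (c(F, j) = -8 + (3*j)*F = -8 + 3*F*j)
E + c(-12*(7 - 2), -79) = 411008 + (-8 + 3*(-12*(7 - 2))*(-79)) = 411008 + (-8 + 3*(-12*5)*(-79)) = 411008 + (-8 + 3*(-60)*(-79)) = 411008 + (-8 + 14220) = 411008 + 14212 = 425220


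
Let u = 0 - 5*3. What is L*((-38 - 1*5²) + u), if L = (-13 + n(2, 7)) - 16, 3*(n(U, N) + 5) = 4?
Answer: 2548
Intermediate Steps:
n(U, N) = -11/3 (n(U, N) = -5 + (⅓)*4 = -5 + 4/3 = -11/3)
L = -98/3 (L = (-13 - 11/3) - 16 = -50/3 - 16 = -98/3 ≈ -32.667)
u = -15 (u = 0 - 15 = -15)
L*((-38 - 1*5²) + u) = -98*((-38 - 1*5²) - 15)/3 = -98*((-38 - 1*25) - 15)/3 = -98*((-38 - 25) - 15)/3 = -98*(-63 - 15)/3 = -98/3*(-78) = 2548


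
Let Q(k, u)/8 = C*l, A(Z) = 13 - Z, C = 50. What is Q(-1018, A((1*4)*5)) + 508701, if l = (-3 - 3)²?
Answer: 523101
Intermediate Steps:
l = 36 (l = (-6)² = 36)
Q(k, u) = 14400 (Q(k, u) = 8*(50*36) = 8*1800 = 14400)
Q(-1018, A((1*4)*5)) + 508701 = 14400 + 508701 = 523101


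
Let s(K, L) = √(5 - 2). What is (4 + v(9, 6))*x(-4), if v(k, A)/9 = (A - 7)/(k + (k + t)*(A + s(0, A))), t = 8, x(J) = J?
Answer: -29878/1909 - 102*√3/1909 ≈ -15.744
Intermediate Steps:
s(K, L) = √3
v(k, A) = 9*(-7 + A)/(k + (8 + k)*(A + √3)) (v(k, A) = 9*((A - 7)/(k + (k + 8)*(A + √3))) = 9*((-7 + A)/(k + (8 + k)*(A + √3))) = 9*(-7 + A)/(k + (8 + k)*(A + √3)))
(4 + v(9, 6))*x(-4) = (4 + 9*(-7 + 6)/(9 + 8*6 + 8*√3 + 6*9 + 9*√3))*(-4) = (4 + 9*(-1)/(9 + 48 + 8*√3 + 54 + 9*√3))*(-4) = (4 + 9*(-1)/(111 + 17*√3))*(-4) = (4 - 9/(111 + 17*√3))*(-4) = -16 + 36/(111 + 17*√3)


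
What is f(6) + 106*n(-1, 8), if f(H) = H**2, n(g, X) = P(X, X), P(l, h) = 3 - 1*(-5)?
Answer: 884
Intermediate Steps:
P(l, h) = 8 (P(l, h) = 3 + 5 = 8)
n(g, X) = 8
f(6) + 106*n(-1, 8) = 6**2 + 106*8 = 36 + 848 = 884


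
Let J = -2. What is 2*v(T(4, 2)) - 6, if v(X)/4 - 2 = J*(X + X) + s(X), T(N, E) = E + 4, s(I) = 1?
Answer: -174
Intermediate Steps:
T(N, E) = 4 + E
v(X) = 12 - 16*X (v(X) = 8 + 4*(-2*(X + X) + 1) = 8 + 4*(-4*X + 1) = 8 + 4*(1 - 4*X) = 8 + (4 - 16*X) = 12 - 16*X)
2*v(T(4, 2)) - 6 = 2*(12 - 16*(4 + 2)) - 6 = 2*(12 - 16*6) - 6 = 2*(12 - 96) - 6 = 2*(-84) - 6 = -168 - 6 = -174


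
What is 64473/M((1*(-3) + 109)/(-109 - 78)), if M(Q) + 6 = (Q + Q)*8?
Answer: -12056451/2818 ≈ -4278.4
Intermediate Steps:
M(Q) = -6 + 16*Q (M(Q) = -6 + (Q + Q)*8 = -6 + (2*Q)*8 = -6 + 16*Q)
64473/M((1*(-3) + 109)/(-109 - 78)) = 64473/(-6 + 16*((1*(-3) + 109)/(-109 - 78))) = 64473/(-6 + 16*((-3 + 109)/(-187))) = 64473/(-6 + 16*(106*(-1/187))) = 64473/(-6 + 16*(-106/187)) = 64473/(-6 - 1696/187) = 64473/(-2818/187) = 64473*(-187/2818) = -12056451/2818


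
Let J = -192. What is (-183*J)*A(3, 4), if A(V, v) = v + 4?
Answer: 281088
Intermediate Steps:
A(V, v) = 4 + v
(-183*J)*A(3, 4) = (-183*(-192))*(4 + 4) = 35136*8 = 281088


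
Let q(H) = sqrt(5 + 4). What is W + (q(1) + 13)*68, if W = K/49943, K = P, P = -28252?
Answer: 54309732/49943 ≈ 1087.4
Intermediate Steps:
K = -28252
q(H) = 3 (q(H) = sqrt(9) = 3)
W = -28252/49943 ≈ -0.56569
W + (q(1) + 13)*68 = -28252/49943 + (3 + 13)*68 = -28252/49943 + 16*68 = -28252/49943 + 1088 = 54309732/49943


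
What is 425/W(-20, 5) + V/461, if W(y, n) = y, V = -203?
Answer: -39997/1844 ≈ -21.690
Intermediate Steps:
425/W(-20, 5) + V/461 = 425/(-20) - 203/461 = 425*(-1/20) - 203*1/461 = -85/4 - 203/461 = -39997/1844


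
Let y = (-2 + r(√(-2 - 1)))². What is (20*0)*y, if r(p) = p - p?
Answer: 0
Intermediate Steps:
r(p) = 0
y = 4 (y = (-2 + 0)² = (-2)² = 4)
(20*0)*y = (20*0)*4 = 0*4 = 0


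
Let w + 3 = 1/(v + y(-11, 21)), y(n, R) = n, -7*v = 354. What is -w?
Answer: 1300/431 ≈ 3.0162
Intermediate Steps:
v = -354/7 (v = -⅐*354 = -354/7 ≈ -50.571)
w = -1300/431 (w = -3 + 1/(-354/7 - 11) = -3 + 1/(-431/7) = -3 - 7/431 = -1300/431 ≈ -3.0162)
-w = -1*(-1300/431) = 1300/431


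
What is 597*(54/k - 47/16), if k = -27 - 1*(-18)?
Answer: -85371/16 ≈ -5335.7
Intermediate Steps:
k = -9 (k = -27 + 18 = -9)
597*(54/k - 47/16) = 597*(54/(-9) - 47/16) = 597*(54*(-⅑) - 47*1/16) = 597*(-6 - 47/16) = 597*(-143/16) = -85371/16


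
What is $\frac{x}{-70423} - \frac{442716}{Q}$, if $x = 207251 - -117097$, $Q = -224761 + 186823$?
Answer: $\frac{3145379074}{445284629} \approx 7.0638$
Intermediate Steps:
$Q = -37938$
$x = 324348$ ($x = 207251 + 117097 = 324348$)
$\frac{x}{-70423} - \frac{442716}{Q} = \frac{324348}{-70423} - \frac{442716}{-37938} = 324348 \left(- \frac{1}{70423}\right) - - \frac{73786}{6323} = - \frac{324348}{70423} + \frac{73786}{6323} = \frac{3145379074}{445284629}$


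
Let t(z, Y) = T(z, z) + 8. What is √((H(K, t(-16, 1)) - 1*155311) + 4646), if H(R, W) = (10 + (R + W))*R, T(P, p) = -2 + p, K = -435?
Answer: 4*√2410 ≈ 196.37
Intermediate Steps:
t(z, Y) = 6 + z (t(z, Y) = (-2 + z) + 8 = 6 + z)
H(R, W) = R*(10 + R + W) (H(R, W) = (10 + R + W)*R = R*(10 + R + W))
√((H(K, t(-16, 1)) - 1*155311) + 4646) = √((-435*(10 - 435 + (6 - 16)) - 1*155311) + 4646) = √((-435*(10 - 435 - 10) - 155311) + 4646) = √((-435*(-435) - 155311) + 4646) = √((189225 - 155311) + 4646) = √(33914 + 4646) = √38560 = 4*√2410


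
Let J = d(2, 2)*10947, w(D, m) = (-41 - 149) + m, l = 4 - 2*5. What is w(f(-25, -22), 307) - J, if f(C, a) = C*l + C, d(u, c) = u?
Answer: -21777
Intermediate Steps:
l = -6 (l = 4 - 10 = -6)
f(C, a) = -5*C (f(C, a) = C*(-6) + C = -6*C + C = -5*C)
w(D, m) = -190 + m
J = 21894 (J = 2*10947 = 21894)
w(f(-25, -22), 307) - J = (-190 + 307) - 1*21894 = 117 - 21894 = -21777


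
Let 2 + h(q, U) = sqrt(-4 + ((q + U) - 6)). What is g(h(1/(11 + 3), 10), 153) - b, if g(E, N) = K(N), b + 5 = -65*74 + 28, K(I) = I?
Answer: 4940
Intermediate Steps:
b = -4787 (b = -5 + (-65*74 + 28) = -5 + (-4810 + 28) = -5 - 4782 = -4787)
h(q, U) = -2 + sqrt(-10 + U + q) (h(q, U) = -2 + sqrt(-4 + ((q + U) - 6)) = -2 + sqrt(-4 + ((U + q) - 6)) = -2 + sqrt(-4 + (-6 + U + q)) = -2 + sqrt(-10 + U + q))
g(E, N) = N
g(h(1/(11 + 3), 10), 153) - b = 153 - 1*(-4787) = 153 + 4787 = 4940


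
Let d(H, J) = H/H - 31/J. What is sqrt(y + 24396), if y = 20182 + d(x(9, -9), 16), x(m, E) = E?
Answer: sqrt(713233)/4 ≈ 211.13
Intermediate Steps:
d(H, J) = 1 - 31/J
y = 322897/16 (y = 20182 + (-31 + 16)/16 = 20182 + (1/16)*(-15) = 20182 - 15/16 = 322897/16 ≈ 20181.)
sqrt(y + 24396) = sqrt(322897/16 + 24396) = sqrt(713233/16) = sqrt(713233)/4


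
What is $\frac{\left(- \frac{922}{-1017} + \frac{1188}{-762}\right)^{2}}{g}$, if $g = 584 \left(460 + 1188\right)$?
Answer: $\frac{55482578}{125432313505839} \approx 4.4233 \cdot 10^{-7}$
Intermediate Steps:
$g = 962432$ ($g = 584 \cdot 1648 = 962432$)
$\frac{\left(- \frac{922}{-1017} + \frac{1188}{-762}\right)^{2}}{g} = \frac{\left(- \frac{922}{-1017} + \frac{1188}{-762}\right)^{2}}{962432} = \left(\left(-922\right) \left(- \frac{1}{1017}\right) + 1188 \left(- \frac{1}{762}\right)\right)^{2} \cdot \frac{1}{962432} = \left(\frac{922}{1017} - \frac{198}{127}\right)^{2} \cdot \frac{1}{962432} = \left(- \frac{84272}{129159}\right)^{2} \cdot \frac{1}{962432} = \frac{7101769984}{16682047281} \cdot \frac{1}{962432} = \frac{55482578}{125432313505839}$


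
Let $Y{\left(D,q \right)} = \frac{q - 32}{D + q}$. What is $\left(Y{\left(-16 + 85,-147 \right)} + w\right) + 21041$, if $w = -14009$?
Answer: $\frac{548675}{78} \approx 7034.3$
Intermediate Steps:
$Y{\left(D,q \right)} = \frac{-32 + q}{D + q}$
$\left(Y{\left(-16 + 85,-147 \right)} + w\right) + 21041 = \left(\frac{-32 - 147}{\left(-16 + 85\right) - 147} - 14009\right) + 21041 = \left(\frac{1}{69 - 147} \left(-179\right) - 14009\right) + 21041 = \left(\frac{1}{-78} \left(-179\right) - 14009\right) + 21041 = \left(\left(- \frac{1}{78}\right) \left(-179\right) - 14009\right) + 21041 = \left(\frac{179}{78} - 14009\right) + 21041 = - \frac{1092523}{78} + 21041 = \frac{548675}{78}$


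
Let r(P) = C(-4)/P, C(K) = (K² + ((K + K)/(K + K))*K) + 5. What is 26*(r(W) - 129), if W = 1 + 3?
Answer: -6487/2 ≈ -3243.5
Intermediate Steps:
C(K) = 5 + K + K² (C(K) = (K² + ((2*K)/((2*K)))*K) + 5 = (K² + ((2*K)*(1/(2*K)))*K) + 5 = (K² + 1*K) + 5 = (K² + K) + 5 = (K + K²) + 5 = 5 + K + K²)
W = 4
r(P) = 17/P (r(P) = (5 - 4 + (-4)²)/P = (5 - 4 + 16)/P = 17/P)
26*(r(W) - 129) = 26*(17/4 - 129) = 26*(-499/4) = -6487/2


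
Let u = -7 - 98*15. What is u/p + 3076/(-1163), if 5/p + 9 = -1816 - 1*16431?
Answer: 31359246876/5815 ≈ 5.3928e+6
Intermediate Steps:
p = -5/18256 (p = 5/(-9 + (-1816 - 1*16431)) = 5/(-9 + (-1816 - 16431)) = 5/(-9 - 18247) = 5/(-18256) = 5*(-1/18256) = -5/18256 ≈ -0.00027388)
u = -1477 (u = -7 - 1470 = -1477)
u/p + 3076/(-1163) = -1477/(-5/18256) + 3076/(-1163) = -1477*(-18256/5) + 3076*(-1/1163) = 26964112/5 - 3076/1163 = 31359246876/5815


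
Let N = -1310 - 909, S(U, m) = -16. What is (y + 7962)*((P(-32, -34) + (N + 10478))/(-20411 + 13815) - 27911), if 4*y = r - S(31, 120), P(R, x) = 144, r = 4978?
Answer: -3391478502139/13192 ≈ -2.5709e+8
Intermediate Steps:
N = -2219
y = 2497/2 (y = (4978 - 1*(-16))/4 = (4978 + 16)/4 = (1/4)*4994 = 2497/2 ≈ 1248.5)
(y + 7962)*((P(-32, -34) + (N + 10478))/(-20411 + 13815) - 27911) = (2497/2 + 7962)*((144 + (-2219 + 10478))/(-20411 + 13815) - 27911) = 18421*((144 + 8259)/(-6596) - 27911)/2 = 18421*(8403*(-1/6596) - 27911)/2 = 18421*(-8403/6596 - 27911)/2 = (18421/2)*(-184109359/6596) = -3391478502139/13192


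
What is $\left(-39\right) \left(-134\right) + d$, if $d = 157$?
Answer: $5383$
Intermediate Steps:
$\left(-39\right) \left(-134\right) + d = \left(-39\right) \left(-134\right) + 157 = 5226 + 157 = 5383$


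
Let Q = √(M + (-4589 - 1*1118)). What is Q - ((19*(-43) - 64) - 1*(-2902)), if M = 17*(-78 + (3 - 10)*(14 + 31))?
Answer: -2021 + 2*I*√3097 ≈ -2021.0 + 111.3*I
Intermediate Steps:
M = -6681 (M = 17*(-78 - 7*45) = 17*(-78 - 315) = 17*(-393) = -6681)
Q = 2*I*√3097 (Q = √(-6681 + (-4589 - 1*1118)) = √(-6681 + (-4589 - 1118)) = √(-6681 - 5707) = √(-12388) = 2*I*√3097 ≈ 111.3*I)
Q - ((19*(-43) - 64) - 1*(-2902)) = 2*I*√3097 - ((19*(-43) - 64) - 1*(-2902)) = 2*I*√3097 - ((-817 - 64) + 2902) = 2*I*√3097 - (-881 + 2902) = 2*I*√3097 - 1*2021 = 2*I*√3097 - 2021 = -2021 + 2*I*√3097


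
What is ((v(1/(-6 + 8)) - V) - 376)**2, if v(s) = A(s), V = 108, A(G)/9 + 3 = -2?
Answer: 279841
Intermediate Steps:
A(G) = -45 (A(G) = -27 + 9*(-2) = -27 - 18 = -45)
v(s) = -45
((v(1/(-6 + 8)) - V) - 376)**2 = ((-45 - 1*108) - 376)**2 = ((-45 - 108) - 376)**2 = (-153 - 376)**2 = (-529)**2 = 279841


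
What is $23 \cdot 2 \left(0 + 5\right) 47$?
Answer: $10810$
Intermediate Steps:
$23 \cdot 2 \left(0 + 5\right) 47 = 23 \cdot 2 \cdot 5 \cdot 47 = 23 \cdot 10 \cdot 47 = 230 \cdot 47 = 10810$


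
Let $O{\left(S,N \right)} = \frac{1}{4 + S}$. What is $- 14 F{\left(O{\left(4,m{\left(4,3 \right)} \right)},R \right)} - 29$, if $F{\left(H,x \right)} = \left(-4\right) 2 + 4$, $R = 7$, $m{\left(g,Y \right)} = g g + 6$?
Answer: $27$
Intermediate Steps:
$m{\left(g,Y \right)} = 6 + g^{2}$ ($m{\left(g,Y \right)} = g^{2} + 6 = 6 + g^{2}$)
$F{\left(H,x \right)} = -4$ ($F{\left(H,x \right)} = -8 + 4 = -4$)
$- 14 F{\left(O{\left(4,m{\left(4,3 \right)} \right)},R \right)} - 29 = \left(-14\right) \left(-4\right) - 29 = 56 - 29 = 27$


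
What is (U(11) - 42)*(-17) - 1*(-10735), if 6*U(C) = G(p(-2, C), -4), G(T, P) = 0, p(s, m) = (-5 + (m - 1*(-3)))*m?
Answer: 11449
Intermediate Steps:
p(s, m) = m*(-2 + m) (p(s, m) = (-5 + (m + 3))*m = (-5 + (3 + m))*m = (-2 + m)*m = m*(-2 + m))
U(C) = 0 (U(C) = (1/6)*0 = 0)
(U(11) - 42)*(-17) - 1*(-10735) = (0 - 42)*(-17) - 1*(-10735) = -42*(-17) + 10735 = 714 + 10735 = 11449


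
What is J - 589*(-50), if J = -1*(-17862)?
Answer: 47312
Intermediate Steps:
J = 17862
J - 589*(-50) = 17862 - 589*(-50) = 17862 - 1*(-29450) = 17862 + 29450 = 47312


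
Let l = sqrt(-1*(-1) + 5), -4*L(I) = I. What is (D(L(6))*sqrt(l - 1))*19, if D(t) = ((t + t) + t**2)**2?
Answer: 171*sqrt(-1 + sqrt(6))/16 ≈ 12.867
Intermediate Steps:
L(I) = -I/4
l = sqrt(6) (l = sqrt(1 + 5) = sqrt(6) ≈ 2.4495)
D(t) = (t**2 + 2*t)**2 (D(t) = (2*t + t**2)**2 = (t**2 + 2*t)**2)
(D(L(6))*sqrt(l - 1))*19 = (((-1/4*6)**2*(2 - 1/4*6)**2)*sqrt(sqrt(6) - 1))*19 = (((-3/2)**2*(2 - 3/2)**2)*sqrt(-1 + sqrt(6)))*19 = ((9*(1/2)**2/4)*sqrt(-1 + sqrt(6)))*19 = (((9/4)*(1/4))*sqrt(-1 + sqrt(6)))*19 = (9*sqrt(-1 + sqrt(6))/16)*19 = 171*sqrt(-1 + sqrt(6))/16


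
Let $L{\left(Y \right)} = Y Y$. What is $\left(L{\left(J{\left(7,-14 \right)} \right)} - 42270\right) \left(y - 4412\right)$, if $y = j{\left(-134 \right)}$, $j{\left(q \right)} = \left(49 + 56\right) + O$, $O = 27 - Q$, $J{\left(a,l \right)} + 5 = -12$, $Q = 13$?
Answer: $180224433$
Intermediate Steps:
$J{\left(a,l \right)} = -17$ ($J{\left(a,l \right)} = -5 - 12 = -17$)
$O = 14$ ($O = 27 - 13 = 14$)
$j{\left(q \right)} = 119$ ($j{\left(q \right)} = \left(49 + 56\right) + 14 = 105 + 14 = 119$)
$L{\left(Y \right)} = Y^{2}$
$y = 119$
$\left(L{\left(J{\left(7,-14 \right)} \right)} - 42270\right) \left(y - 4412\right) = \left(\left(-17\right)^{2} - 42270\right) \left(119 - 4412\right) = \left(289 - 42270\right) \left(-4293\right) = \left(-41981\right) \left(-4293\right) = 180224433$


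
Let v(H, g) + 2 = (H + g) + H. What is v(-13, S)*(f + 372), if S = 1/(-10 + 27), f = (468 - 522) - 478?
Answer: 76000/17 ≈ 4470.6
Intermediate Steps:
f = -532 (f = -54 - 478 = -532)
S = 1/17 ≈ 0.058824
v(H, g) = -2 + g + 2*H (v(H, g) = -2 + ((H + g) + H) = -2 + (g + 2*H) = -2 + g + 2*H)
v(-13, S)*(f + 372) = (-2 + 1/17 + 2*(-13))*(-532 + 372) = (-2 + 1/17 - 26)*(-160) = -475/17*(-160) = 76000/17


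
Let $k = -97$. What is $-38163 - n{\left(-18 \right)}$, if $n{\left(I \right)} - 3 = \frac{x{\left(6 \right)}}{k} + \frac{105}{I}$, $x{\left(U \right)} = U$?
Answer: $- \frac{22209181}{582} \approx -38160.0$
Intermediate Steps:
$n{\left(I \right)} = \frac{285}{97} + \frac{105}{I}$ ($n{\left(I \right)} = 3 + \left(\frac{6}{-97} + \frac{105}{I}\right) = 3 + \left(6 \left(- \frac{1}{97}\right) + \frac{105}{I}\right) = 3 - \left(\frac{6}{97} - \frac{105}{I}\right) = \frac{285}{97} + \frac{105}{I}$)
$-38163 - n{\left(-18 \right)} = -38163 - \left(\frac{285}{97} + \frac{105}{-18}\right) = -38163 - \left(\frac{285}{97} + 105 \left(- \frac{1}{18}\right)\right) = -38163 - \left(\frac{285}{97} - \frac{35}{6}\right) = -38163 - - \frac{1685}{582} = -38163 + \frac{1685}{582} = - \frac{22209181}{582}$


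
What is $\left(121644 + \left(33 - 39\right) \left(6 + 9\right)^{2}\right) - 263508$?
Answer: $-143214$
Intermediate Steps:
$\left(121644 + \left(33 - 39\right) \left(6 + 9\right)^{2}\right) - 263508 = \left(121644 + \left(33 - 39\right) 15^{2}\right) - 263508 = \left(121644 - 1350\right) - 263508 = 120294 - 263508 = -143214$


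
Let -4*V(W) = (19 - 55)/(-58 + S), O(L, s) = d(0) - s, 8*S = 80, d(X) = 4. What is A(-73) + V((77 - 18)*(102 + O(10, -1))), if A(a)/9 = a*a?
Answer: 767373/16 ≈ 47961.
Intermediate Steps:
A(a) = 9*a**2 (A(a) = 9*(a*a) = 9*a**2)
S = 10 (S = (1/8)*80 = 10)
O(L, s) = 4 - s
V(W) = -3/16 (V(W) = -(19 - 55)/(4*(-58 + 10)) = -(-9)/(-48) = -(-9)*(-1)/48 = -1/4*3/4 = -3/16)
A(-73) + V((77 - 18)*(102 + O(10, -1))) = 9*(-73)**2 - 3/16 = 9*5329 - 3/16 = 47961 - 3/16 = 767373/16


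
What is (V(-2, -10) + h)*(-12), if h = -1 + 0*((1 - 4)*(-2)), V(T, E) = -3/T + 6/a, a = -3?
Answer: 18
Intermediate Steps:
V(T, E) = -2 - 3/T (V(T, E) = -3/T + 6/(-3) = -3/T + 6*(-⅓) = -3/T - 2 = -2 - 3/T)
h = -1 (h = -1 + 0*(-3*(-2)) = -1 + 0*6 = -1 + 0 = -1)
(V(-2, -10) + h)*(-12) = ((-2 - 3/(-2)) - 1)*(-12) = ((-2 - 3*(-½)) - 1)*(-12) = ((-2 + 3/2) - 1)*(-12) = (-½ - 1)*(-12) = -3/2*(-12) = 18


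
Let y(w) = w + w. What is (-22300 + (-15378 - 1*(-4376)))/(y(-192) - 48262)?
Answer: 16651/24323 ≈ 0.68458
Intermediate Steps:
y(w) = 2*w
(-22300 + (-15378 - 1*(-4376)))/(y(-192) - 48262) = (-22300 + (-15378 - 1*(-4376)))/(2*(-192) - 48262) = (-22300 + (-15378 + 4376))/(-384 - 48262) = (-22300 - 11002)/(-48646) = -33302*(-1/48646) = 16651/24323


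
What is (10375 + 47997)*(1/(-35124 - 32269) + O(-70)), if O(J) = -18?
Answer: -70809613900/67393 ≈ -1.0507e+6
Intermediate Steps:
(10375 + 47997)*(1/(-35124 - 32269) + O(-70)) = (10375 + 47997)*(1/(-35124 - 32269) - 18) = 58372*(1/(-67393) - 18) = 58372*(-1/67393 - 18) = 58372*(-1213075/67393) = -70809613900/67393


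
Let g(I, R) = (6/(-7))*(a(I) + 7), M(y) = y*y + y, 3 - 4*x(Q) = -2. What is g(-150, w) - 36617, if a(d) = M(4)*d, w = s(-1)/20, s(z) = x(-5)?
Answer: -238361/7 ≈ -34052.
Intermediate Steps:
x(Q) = 5/4 (x(Q) = 3/4 - 1/4*(-2) = 3/4 + 1/2 = 5/4)
s(z) = 5/4
w = 1/16 (w = (5/4)/20 = (5/4)*(1/20) = 1/16 ≈ 0.062500)
M(y) = y + y**2 (M(y) = y**2 + y = y + y**2)
a(d) = 20*d (a(d) = (4*(1 + 4))*d = (4*5)*d = 20*d)
g(I, R) = -6 - 120*I/7 (g(I, R) = (6/(-7))*(20*I + 7) = (6*(-1/7))*(7 + 20*I) = -6*(7 + 20*I)/7 = -6 - 120*I/7)
g(-150, w) - 36617 = (-6 - 120/7*(-150)) - 36617 = (-6 + 18000/7) - 36617 = 17958/7 - 36617 = -238361/7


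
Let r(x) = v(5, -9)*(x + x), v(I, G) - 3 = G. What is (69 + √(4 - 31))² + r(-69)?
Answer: 5562 + 414*I*√3 ≈ 5562.0 + 717.07*I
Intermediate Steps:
v(I, G) = 3 + G
r(x) = -12*x (r(x) = (3 - 9)*(x + x) = -12*x)
(69 + √(4 - 31))² + r(-69) = (69 + √(4 - 31))² - 12*(-69) = (69 + √(-27))² + 828 = (69 + 3*I*√3)² + 828 = 828 + (69 + 3*I*√3)²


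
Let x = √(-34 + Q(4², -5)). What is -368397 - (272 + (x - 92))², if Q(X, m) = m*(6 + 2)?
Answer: -400723 - 360*I*√74 ≈ -4.0072e+5 - 3096.8*I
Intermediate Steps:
Q(X, m) = 8*m (Q(X, m) = m*8 = 8*m)
x = I*√74 (x = √(-34 + 8*(-5)) = √(-34 - 40) = √(-74) = I*√74 ≈ 8.6023*I)
-368397 - (272 + (x - 92))² = -368397 - (272 + (I*√74 - 92))² = -368397 - (272 + (-92 + I*√74))² = -368397 - (180 + I*√74)²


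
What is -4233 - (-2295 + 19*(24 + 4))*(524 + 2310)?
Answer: 4992109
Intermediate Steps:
-4233 - (-2295 + 19*(24 + 4))*(524 + 2310) = -4233 - (-2295 + 19*28)*2834 = -4233 - (-2295 + 532)*2834 = -4233 - (-1763)*2834 = -4233 - 1*(-4996342) = -4233 + 4996342 = 4992109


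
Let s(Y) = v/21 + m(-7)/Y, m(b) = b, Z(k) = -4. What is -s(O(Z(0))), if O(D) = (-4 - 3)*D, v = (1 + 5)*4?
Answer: -25/28 ≈ -0.89286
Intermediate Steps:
v = 24 (v = 6*4 = 24)
O(D) = -7*D
s(Y) = 8/7 - 7/Y (s(Y) = 24/21 - 7/Y = 24*(1/21) - 7/Y = 8/7 - 7/Y)
-s(O(Z(0))) = -(8/7 - 7/((-7*(-4)))) = -(8/7 - 7/28) = -(8/7 - 7*1/28) = -(8/7 - 1/4) = -1*25/28 = -25/28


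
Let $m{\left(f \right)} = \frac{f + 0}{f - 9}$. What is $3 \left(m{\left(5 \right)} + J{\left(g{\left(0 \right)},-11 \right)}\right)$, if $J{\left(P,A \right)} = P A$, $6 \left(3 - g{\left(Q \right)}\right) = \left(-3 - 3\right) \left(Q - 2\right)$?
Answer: $- \frac{147}{4} \approx -36.75$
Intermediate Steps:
$m{\left(f \right)} = \frac{f}{-9 + f}$
$g{\left(Q \right)} = 1 + Q$ ($g{\left(Q \right)} = 3 - \frac{\left(-3 - 3\right) \left(Q - 2\right)}{6} = 3 - \frac{\left(-6\right) \left(-2 + Q\right)}{6} = 3 - \frac{12 - 6 Q}{6} = 3 + \left(-2 + Q\right) = 1 + Q$)
$J{\left(P,A \right)} = A P$
$3 \left(m{\left(5 \right)} + J{\left(g{\left(0 \right)},-11 \right)}\right) = 3 \left(\frac{5}{-9 + 5} - 11 \left(1 + 0\right)\right) = 3 \left(\frac{5}{-4} - 11\right) = 3 \left(5 \left(- \frac{1}{4}\right) - 11\right) = 3 \left(- \frac{5}{4} - 11\right) = 3 \left(- \frac{49}{4}\right) = - \frac{147}{4}$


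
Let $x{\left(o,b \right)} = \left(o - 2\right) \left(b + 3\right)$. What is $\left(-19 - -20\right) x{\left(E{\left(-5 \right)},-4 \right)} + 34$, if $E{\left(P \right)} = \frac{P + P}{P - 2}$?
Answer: $\frac{242}{7} \approx 34.571$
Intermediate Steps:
$E{\left(P \right)} = \frac{2 P}{-2 + P}$
$x{\left(o,b \right)} = \left(-2 + o\right) \left(3 + b\right)$
$\left(-19 - -20\right) x{\left(E{\left(-5 \right)},-4 \right)} + 34 = \left(-19 - -20\right) \left(-6 - -8 + 3 \cdot 2 \left(-5\right) \frac{1}{-2 - 5} - 4 \cdot 2 \left(-5\right) \frac{1}{-2 - 5}\right) + 34 = \left(-19 + 20\right) \left(-6 + 8 + 3 \cdot 2 \left(-5\right) \frac{1}{-7} - 4 \cdot 2 \left(-5\right) \frac{1}{-7}\right) + 34 = 1 \left(-6 + 8 + 3 \cdot 2 \left(-5\right) \left(- \frac{1}{7}\right) - 4 \cdot 2 \left(-5\right) \left(- \frac{1}{7}\right)\right) + 34 = 1 \left(-6 + 8 + 3 \cdot \frac{10}{7} - \frac{40}{7}\right) + 34 = 1 \left(-6 + 8 + \frac{30}{7} - \frac{40}{7}\right) + 34 = 1 \cdot \frac{4}{7} + 34 = \frac{4}{7} + 34 = \frac{242}{7}$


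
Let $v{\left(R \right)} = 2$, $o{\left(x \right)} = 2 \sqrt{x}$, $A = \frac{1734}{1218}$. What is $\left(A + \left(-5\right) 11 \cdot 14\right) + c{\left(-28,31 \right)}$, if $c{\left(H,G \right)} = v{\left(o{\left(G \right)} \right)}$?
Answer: $- \frac{155615}{203} \approx -766.58$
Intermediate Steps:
$A = \frac{289}{203}$ ($A = 1734 \cdot \frac{1}{1218} = \frac{289}{203} \approx 1.4236$)
$c{\left(H,G \right)} = 2$
$\left(A + \left(-5\right) 11 \cdot 14\right) + c{\left(-28,31 \right)} = \left(\frac{289}{203} + \left(-5\right) 11 \cdot 14\right) + 2 = \left(\frac{289}{203} - 770\right) + 2 = - \frac{156021}{203} + 2 = - \frac{155615}{203}$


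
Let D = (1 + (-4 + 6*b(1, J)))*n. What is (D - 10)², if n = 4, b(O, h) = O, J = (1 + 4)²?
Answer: 4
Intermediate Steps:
J = 25 (J = 5² = 25)
D = 12 (D = (1 + (-4 + 6*1))*4 = (1 + (-4 + 6))*4 = (1 + 2)*4 = 3*4 = 12)
(D - 10)² = (12 - 10)² = 2² = 4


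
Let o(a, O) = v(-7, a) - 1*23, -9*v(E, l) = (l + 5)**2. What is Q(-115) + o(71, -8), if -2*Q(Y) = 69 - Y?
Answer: -6811/9 ≈ -756.78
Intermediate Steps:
v(E, l) = -(5 + l)**2/9 (v(E, l) = -(l + 5)**2/9 = -(5 + l)**2/9)
o(a, O) = -23 - (5 + a)**2/9 (o(a, O) = -(5 + a)**2/9 - 1*23 = -(5 + a)**2/9 - 23 = -23 - (5 + a)**2/9)
Q(Y) = -69/2 + Y/2 (Q(Y) = -(69 - Y)/2 = -69/2 + Y/2)
Q(-115) + o(71, -8) = (-69/2 + (1/2)*(-115)) + (-23 - (5 + 71)**2/9) = (-69/2 - 115/2) + (-23 - 1/9*76**2) = -92 + (-23 - 1/9*5776) = -92 + (-23 - 5776/9) = -92 - 5983/9 = -6811/9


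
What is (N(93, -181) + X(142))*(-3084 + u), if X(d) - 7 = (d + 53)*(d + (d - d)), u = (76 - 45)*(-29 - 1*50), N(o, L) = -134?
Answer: -152506079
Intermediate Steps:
u = -2449 (u = 31*(-29 - 50) = 31*(-79) = -2449)
X(d) = 7 + d*(53 + d) (X(d) = 7 + (d + 53)*(d + (d - d)) = 7 + (53 + d)*(d + 0) = 7 + (53 + d)*d = 7 + d*(53 + d))
(N(93, -181) + X(142))*(-3084 + u) = (-134 + (7 + 142² + 53*142))*(-3084 - 2449) = (-134 + (7 + 20164 + 7526))*(-5533) = (-134 + 27697)*(-5533) = 27563*(-5533) = -152506079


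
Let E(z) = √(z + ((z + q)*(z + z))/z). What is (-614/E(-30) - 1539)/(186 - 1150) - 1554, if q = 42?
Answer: -1496517/964 - 307*I*√6/2892 ≈ -1552.4 - 0.26003*I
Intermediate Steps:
E(z) = √(84 + 3*z) (E(z) = √(z + ((z + 42)*(z + z))/z) = √(z + ((42 + z)*(2*z))/z) = √(z + (2*z*(42 + z))/z) = √(z + (84 + 2*z)) = √(84 + 3*z))
(-614/E(-30) - 1539)/(186 - 1150) - 1554 = (-614/√(84 + 3*(-30)) - 1539)/(186 - 1150) - 1554 = (-614/√(84 - 90) - 1539)/(-964) - 1554 = (-614*(-I*√6/6) - 1539)*(-1/964) - 1554 = (-(-307)*I*√6/3 - 1539)*(-1/964) - 1554 = (307*I*√6/3 - 1539)*(-1/964) - 1554 = (-1539 + 307*I*√6/3)*(-1/964) - 1554 = (1539/964 - 307*I*√6/2892) - 1554 = -1496517/964 - 307*I*√6/2892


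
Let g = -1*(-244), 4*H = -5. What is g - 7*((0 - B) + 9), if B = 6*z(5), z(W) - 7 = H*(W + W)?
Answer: -50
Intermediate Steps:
H = -5/4 (H = (¼)*(-5) = -5/4 ≈ -1.2500)
z(W) = 7 - 5*W/2 (z(W) = 7 - 5*(W + W)/4 = 7 - 5*W/2)
g = 244
B = -33 (B = 6*(7 - 5/2*5) = 6*(7 - 25/2) = 6*(-11/2) = -33)
g - 7*((0 - B) + 9) = 244 - 7*((0 - 1*(-33)) + 9) = 244 - 7*((0 + 33) + 9) = 244 - 7*(33 + 9) = 244 - 7*42 = 244 - 1*294 = 244 - 294 = -50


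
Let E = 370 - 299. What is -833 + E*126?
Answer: 8113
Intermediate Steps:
E = 71
-833 + E*126 = -833 + 71*126 = -833 + 8946 = 8113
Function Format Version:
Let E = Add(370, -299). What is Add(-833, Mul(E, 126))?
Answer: 8113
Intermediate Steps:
E = 71
Add(-833, Mul(E, 126)) = Add(-833, Mul(71, 126)) = Add(-833, 8946) = 8113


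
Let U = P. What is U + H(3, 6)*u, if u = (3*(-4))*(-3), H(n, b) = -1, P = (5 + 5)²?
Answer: 64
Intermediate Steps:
P = 100 (P = 10² = 100)
u = 36 (u = -12*(-3) = 36)
U = 100
U + H(3, 6)*u = 100 - 1*36 = 100 - 36 = 64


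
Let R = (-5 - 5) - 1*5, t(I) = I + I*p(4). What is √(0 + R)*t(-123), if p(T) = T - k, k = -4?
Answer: -1107*I*√15 ≈ -4287.4*I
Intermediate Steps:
p(T) = 4 + T (p(T) = T - 1*(-4) = T + 4 = 4 + T)
t(I) = 9*I (t(I) = I + I*(4 + 4) = I + I*8 = I + 8*I = 9*I)
R = -15 (R = -10 - 5 = -15)
√(0 + R)*t(-123) = √(0 - 15)*(9*(-123)) = √(-15)*(-1107) = (I*√15)*(-1107) = -1107*I*√15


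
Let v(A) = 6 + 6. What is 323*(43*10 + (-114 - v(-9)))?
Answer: 98192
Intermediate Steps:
v(A) = 12
323*(43*10 + (-114 - v(-9))) = 323*(43*10 + (-114 - 1*12)) = 323*(430 + (-114 - 12)) = 323*(430 - 126) = 323*304 = 98192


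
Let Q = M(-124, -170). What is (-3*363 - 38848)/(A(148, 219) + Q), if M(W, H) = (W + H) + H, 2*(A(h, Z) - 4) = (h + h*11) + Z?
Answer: -79874/1075 ≈ -74.301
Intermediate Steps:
A(h, Z) = 4 + Z/2 + 6*h (A(h, Z) = 4 + ((h + h*11) + Z)/2 = 4 + ((h + 11*h) + Z)/2 = 4 + (12*h + Z)/2 = 4 + (Z + 12*h)/2 = 4 + (Z/2 + 6*h) = 4 + Z/2 + 6*h)
M(W, H) = W + 2*H (M(W, H) = (H + W) + H = W + 2*H)
Q = -464 (Q = -124 + 2*(-170) = -124 - 340 = -464)
(-3*363 - 38848)/(A(148, 219) + Q) = (-3*363 - 38848)/((4 + (½)*219 + 6*148) - 464) = (-1089 - 38848)/((4 + 219/2 + 888) - 464) = -39937/(2003/2 - 464) = -39937/1075/2 = -39937*2/1075 = -79874/1075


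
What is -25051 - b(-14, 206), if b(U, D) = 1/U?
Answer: -350713/14 ≈ -25051.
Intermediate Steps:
-25051 - b(-14, 206) = -25051 - 1/(-14) = -25051 - 1*(-1/14) = -25051 + 1/14 = -350713/14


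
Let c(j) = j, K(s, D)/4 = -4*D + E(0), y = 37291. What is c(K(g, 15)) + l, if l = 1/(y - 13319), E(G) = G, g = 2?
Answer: -5753279/23972 ≈ -240.00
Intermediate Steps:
K(s, D) = -16*D (K(s, D) = 4*(-4*D + 0) = 4*(-4*D) = -16*D)
l = 1/23972 (l = 1/(37291 - 13319) = 1/23972 ≈ 4.1715e-5)
c(K(g, 15)) + l = -16*15 + 1/23972 = -240 + 1/23972 = -5753279/23972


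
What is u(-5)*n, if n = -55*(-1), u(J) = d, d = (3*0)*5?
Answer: 0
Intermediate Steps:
d = 0 (d = 0*5 = 0)
u(J) = 0
n = 55
u(-5)*n = 0*55 = 0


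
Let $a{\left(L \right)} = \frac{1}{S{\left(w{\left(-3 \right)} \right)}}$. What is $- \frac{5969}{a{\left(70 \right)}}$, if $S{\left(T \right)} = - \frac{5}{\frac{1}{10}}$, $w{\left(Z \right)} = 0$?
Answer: $298450$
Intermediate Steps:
$S{\left(T \right)} = -50$ ($S{\left(T \right)} = - 5 \frac{1}{\frac{1}{10}} = \left(-5\right) 10 = -50$)
$a{\left(L \right)} = - \frac{1}{50}$ ($a{\left(L \right)} = \frac{1}{-50} = - \frac{1}{50}$)
$- \frac{5969}{a{\left(70 \right)}} = - \frac{5969}{- \frac{1}{50}} = \left(-5969\right) \left(-50\right) = 298450$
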